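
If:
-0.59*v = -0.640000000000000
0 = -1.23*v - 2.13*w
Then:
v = 1.08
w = -0.63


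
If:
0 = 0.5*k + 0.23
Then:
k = -0.46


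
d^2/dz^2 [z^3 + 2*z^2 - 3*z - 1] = 6*z + 4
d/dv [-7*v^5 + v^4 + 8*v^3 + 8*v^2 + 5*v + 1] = -35*v^4 + 4*v^3 + 24*v^2 + 16*v + 5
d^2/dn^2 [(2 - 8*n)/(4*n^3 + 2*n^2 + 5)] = 8*(-8*n^2*(3*n + 1)^2*(4*n - 1) + (24*n^2 + 8*n + (4*n - 1)*(6*n + 1))*(4*n^3 + 2*n^2 + 5))/(4*n^3 + 2*n^2 + 5)^3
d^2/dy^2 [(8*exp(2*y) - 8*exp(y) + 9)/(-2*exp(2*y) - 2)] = 2*(2*exp(4*y) - exp(3*y) - 12*exp(2*y) + exp(y) + 2)*exp(y)/(exp(6*y) + 3*exp(4*y) + 3*exp(2*y) + 1)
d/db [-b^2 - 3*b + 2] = -2*b - 3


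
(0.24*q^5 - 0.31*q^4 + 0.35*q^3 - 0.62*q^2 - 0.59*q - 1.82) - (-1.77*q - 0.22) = 0.24*q^5 - 0.31*q^4 + 0.35*q^3 - 0.62*q^2 + 1.18*q - 1.6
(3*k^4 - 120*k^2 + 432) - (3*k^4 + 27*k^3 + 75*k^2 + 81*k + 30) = -27*k^3 - 195*k^2 - 81*k + 402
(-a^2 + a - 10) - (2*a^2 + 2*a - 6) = -3*a^2 - a - 4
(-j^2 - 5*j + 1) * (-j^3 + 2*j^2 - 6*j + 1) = j^5 + 3*j^4 - 5*j^3 + 31*j^2 - 11*j + 1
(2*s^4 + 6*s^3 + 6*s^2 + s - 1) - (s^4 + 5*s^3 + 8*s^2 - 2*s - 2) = s^4 + s^3 - 2*s^2 + 3*s + 1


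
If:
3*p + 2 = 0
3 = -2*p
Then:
No Solution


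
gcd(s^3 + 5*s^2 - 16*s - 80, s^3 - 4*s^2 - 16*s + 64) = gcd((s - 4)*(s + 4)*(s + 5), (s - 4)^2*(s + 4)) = s^2 - 16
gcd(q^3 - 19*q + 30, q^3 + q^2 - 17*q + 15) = q^2 + 2*q - 15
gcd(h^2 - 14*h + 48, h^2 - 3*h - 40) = h - 8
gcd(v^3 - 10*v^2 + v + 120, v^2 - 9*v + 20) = v - 5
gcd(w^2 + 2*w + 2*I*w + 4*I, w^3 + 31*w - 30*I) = 1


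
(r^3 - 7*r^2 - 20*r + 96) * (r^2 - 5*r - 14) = r^5 - 12*r^4 + r^3 + 294*r^2 - 200*r - 1344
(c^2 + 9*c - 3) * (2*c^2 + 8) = 2*c^4 + 18*c^3 + 2*c^2 + 72*c - 24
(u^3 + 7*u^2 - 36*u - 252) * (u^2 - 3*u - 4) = u^5 + 4*u^4 - 61*u^3 - 172*u^2 + 900*u + 1008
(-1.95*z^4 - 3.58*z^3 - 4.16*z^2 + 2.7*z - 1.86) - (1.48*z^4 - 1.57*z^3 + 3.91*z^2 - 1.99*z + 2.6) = -3.43*z^4 - 2.01*z^3 - 8.07*z^2 + 4.69*z - 4.46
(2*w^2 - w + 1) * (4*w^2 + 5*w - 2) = 8*w^4 + 6*w^3 - 5*w^2 + 7*w - 2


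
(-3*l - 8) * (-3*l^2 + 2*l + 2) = 9*l^3 + 18*l^2 - 22*l - 16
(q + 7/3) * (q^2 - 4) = q^3 + 7*q^2/3 - 4*q - 28/3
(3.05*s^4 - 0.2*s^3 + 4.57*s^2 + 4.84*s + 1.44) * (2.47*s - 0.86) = 7.5335*s^5 - 3.117*s^4 + 11.4599*s^3 + 8.0246*s^2 - 0.6056*s - 1.2384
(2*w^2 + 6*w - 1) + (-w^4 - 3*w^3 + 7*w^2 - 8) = -w^4 - 3*w^3 + 9*w^2 + 6*w - 9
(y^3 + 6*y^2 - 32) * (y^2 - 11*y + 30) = y^5 - 5*y^4 - 36*y^3 + 148*y^2 + 352*y - 960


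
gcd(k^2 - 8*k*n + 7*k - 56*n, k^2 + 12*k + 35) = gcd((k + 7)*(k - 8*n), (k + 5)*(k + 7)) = k + 7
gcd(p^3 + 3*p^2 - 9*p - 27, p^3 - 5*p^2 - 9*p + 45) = p^2 - 9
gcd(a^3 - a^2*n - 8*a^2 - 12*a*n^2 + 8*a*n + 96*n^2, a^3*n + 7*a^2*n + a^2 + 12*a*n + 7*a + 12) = 1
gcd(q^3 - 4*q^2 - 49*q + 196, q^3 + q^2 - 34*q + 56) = q^2 + 3*q - 28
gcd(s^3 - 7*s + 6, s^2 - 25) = 1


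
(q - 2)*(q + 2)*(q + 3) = q^3 + 3*q^2 - 4*q - 12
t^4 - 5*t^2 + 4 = (t - 2)*(t - 1)*(t + 1)*(t + 2)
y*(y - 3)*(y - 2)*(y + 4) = y^4 - y^3 - 14*y^2 + 24*y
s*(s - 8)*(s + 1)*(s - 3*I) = s^4 - 7*s^3 - 3*I*s^3 - 8*s^2 + 21*I*s^2 + 24*I*s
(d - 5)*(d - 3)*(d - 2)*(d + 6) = d^4 - 4*d^3 - 29*d^2 + 156*d - 180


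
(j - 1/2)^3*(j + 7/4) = j^4 + j^3/4 - 15*j^2/8 + 19*j/16 - 7/32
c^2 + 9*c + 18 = (c + 3)*(c + 6)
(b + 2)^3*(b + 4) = b^4 + 10*b^3 + 36*b^2 + 56*b + 32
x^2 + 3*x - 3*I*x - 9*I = (x + 3)*(x - 3*I)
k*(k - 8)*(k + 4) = k^3 - 4*k^2 - 32*k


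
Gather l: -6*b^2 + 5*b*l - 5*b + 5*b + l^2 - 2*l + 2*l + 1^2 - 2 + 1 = -6*b^2 + 5*b*l + l^2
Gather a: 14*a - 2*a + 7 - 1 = 12*a + 6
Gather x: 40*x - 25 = 40*x - 25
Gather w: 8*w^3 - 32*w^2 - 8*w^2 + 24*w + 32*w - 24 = 8*w^3 - 40*w^2 + 56*w - 24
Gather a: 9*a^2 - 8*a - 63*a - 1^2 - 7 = 9*a^2 - 71*a - 8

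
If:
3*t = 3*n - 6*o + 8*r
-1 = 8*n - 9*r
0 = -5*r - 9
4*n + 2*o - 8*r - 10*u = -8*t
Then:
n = -43/20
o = -5*u/7 - 249/70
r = -9/5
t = 10*u/7 + 23/140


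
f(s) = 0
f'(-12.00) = 0.00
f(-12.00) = 0.00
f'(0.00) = 0.00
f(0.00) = 0.00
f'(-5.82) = 0.00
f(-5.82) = 0.00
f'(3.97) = 0.00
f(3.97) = 0.00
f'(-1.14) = 0.00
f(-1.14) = 0.00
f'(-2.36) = 0.00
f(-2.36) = 0.00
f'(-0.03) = 0.00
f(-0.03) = 0.00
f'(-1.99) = 0.00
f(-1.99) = 0.00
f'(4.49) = 0.00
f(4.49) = 0.00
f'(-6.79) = 0.00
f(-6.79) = 0.00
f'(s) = 0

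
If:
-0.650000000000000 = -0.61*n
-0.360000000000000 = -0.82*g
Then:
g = 0.44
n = 1.07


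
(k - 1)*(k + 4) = k^2 + 3*k - 4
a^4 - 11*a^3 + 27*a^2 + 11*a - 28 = (a - 7)*(a - 4)*(a - 1)*(a + 1)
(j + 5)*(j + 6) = j^2 + 11*j + 30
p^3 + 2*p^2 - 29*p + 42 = (p - 3)*(p - 2)*(p + 7)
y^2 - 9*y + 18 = (y - 6)*(y - 3)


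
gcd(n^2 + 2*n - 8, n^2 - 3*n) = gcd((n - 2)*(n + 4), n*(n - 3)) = 1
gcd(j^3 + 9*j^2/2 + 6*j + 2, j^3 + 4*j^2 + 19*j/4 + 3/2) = j^2 + 5*j/2 + 1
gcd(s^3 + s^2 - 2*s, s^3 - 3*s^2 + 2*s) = s^2 - s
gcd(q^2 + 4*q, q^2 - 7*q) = q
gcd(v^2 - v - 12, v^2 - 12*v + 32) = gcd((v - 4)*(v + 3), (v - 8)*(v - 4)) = v - 4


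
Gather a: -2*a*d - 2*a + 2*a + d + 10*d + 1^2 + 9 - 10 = -2*a*d + 11*d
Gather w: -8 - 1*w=-w - 8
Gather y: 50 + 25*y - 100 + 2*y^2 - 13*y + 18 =2*y^2 + 12*y - 32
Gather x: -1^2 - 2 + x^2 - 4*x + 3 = x^2 - 4*x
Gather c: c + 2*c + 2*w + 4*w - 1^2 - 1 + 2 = 3*c + 6*w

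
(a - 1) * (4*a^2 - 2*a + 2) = 4*a^3 - 6*a^2 + 4*a - 2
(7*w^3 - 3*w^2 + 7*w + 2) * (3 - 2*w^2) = -14*w^5 + 6*w^4 + 7*w^3 - 13*w^2 + 21*w + 6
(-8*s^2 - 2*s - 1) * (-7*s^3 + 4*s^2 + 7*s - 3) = 56*s^5 - 18*s^4 - 57*s^3 + 6*s^2 - s + 3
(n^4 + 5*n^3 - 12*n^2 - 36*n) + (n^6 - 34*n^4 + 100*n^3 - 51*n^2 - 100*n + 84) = n^6 - 33*n^4 + 105*n^3 - 63*n^2 - 136*n + 84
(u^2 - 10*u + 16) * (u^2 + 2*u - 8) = u^4 - 8*u^3 - 12*u^2 + 112*u - 128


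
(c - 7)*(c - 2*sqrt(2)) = c^2 - 7*c - 2*sqrt(2)*c + 14*sqrt(2)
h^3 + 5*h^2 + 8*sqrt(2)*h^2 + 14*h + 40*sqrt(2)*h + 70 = (h + 5)*(h + sqrt(2))*(h + 7*sqrt(2))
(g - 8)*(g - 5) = g^2 - 13*g + 40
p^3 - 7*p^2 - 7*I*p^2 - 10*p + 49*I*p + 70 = (p - 7)*(p - 5*I)*(p - 2*I)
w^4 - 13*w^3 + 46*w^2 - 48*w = w*(w - 8)*(w - 3)*(w - 2)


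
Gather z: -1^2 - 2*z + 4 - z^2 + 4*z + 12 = -z^2 + 2*z + 15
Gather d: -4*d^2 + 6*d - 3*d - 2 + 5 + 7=-4*d^2 + 3*d + 10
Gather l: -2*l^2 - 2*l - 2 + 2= -2*l^2 - 2*l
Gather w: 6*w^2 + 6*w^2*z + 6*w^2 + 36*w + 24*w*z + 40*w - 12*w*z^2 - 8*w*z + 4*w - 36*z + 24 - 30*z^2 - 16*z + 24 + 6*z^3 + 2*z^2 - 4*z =w^2*(6*z + 12) + w*(-12*z^2 + 16*z + 80) + 6*z^3 - 28*z^2 - 56*z + 48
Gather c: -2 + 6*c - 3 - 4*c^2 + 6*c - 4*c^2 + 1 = -8*c^2 + 12*c - 4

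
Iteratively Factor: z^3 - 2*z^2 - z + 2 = (z - 1)*(z^2 - z - 2) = (z - 2)*(z - 1)*(z + 1)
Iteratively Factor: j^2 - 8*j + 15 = (j - 5)*(j - 3)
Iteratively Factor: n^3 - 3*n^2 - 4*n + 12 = (n - 3)*(n^2 - 4) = (n - 3)*(n - 2)*(n + 2)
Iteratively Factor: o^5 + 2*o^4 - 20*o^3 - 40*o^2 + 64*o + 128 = (o + 2)*(o^4 - 20*o^2 + 64) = (o + 2)*(o + 4)*(o^3 - 4*o^2 - 4*o + 16) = (o - 2)*(o + 2)*(o + 4)*(o^2 - 2*o - 8) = (o - 2)*(o + 2)^2*(o + 4)*(o - 4)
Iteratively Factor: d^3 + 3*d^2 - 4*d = (d - 1)*(d^2 + 4*d) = (d - 1)*(d + 4)*(d)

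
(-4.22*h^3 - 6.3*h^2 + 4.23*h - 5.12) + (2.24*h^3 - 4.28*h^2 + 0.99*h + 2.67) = -1.98*h^3 - 10.58*h^2 + 5.22*h - 2.45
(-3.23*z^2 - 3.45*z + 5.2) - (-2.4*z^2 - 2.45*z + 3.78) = -0.83*z^2 - 1.0*z + 1.42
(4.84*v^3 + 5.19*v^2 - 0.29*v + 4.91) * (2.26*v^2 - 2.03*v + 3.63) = 10.9384*v^5 + 1.9042*v^4 + 6.3781*v^3 + 30.525*v^2 - 11.02*v + 17.8233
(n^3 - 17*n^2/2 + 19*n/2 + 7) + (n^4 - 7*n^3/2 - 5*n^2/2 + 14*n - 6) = n^4 - 5*n^3/2 - 11*n^2 + 47*n/2 + 1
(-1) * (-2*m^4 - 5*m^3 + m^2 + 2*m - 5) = 2*m^4 + 5*m^3 - m^2 - 2*m + 5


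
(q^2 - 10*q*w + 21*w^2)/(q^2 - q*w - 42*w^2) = (q - 3*w)/(q + 6*w)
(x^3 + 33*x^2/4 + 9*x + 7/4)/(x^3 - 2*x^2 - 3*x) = (4*x^2 + 29*x + 7)/(4*x*(x - 3))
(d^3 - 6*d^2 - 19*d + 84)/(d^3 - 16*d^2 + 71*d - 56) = (d^2 + d - 12)/(d^2 - 9*d + 8)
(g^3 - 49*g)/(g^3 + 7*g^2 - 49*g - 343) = g/(g + 7)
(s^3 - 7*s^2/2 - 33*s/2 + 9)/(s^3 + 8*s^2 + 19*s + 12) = (s^2 - 13*s/2 + 3)/(s^2 + 5*s + 4)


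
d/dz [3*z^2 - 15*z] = 6*z - 15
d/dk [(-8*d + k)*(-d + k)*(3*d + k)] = -19*d^2 - 12*d*k + 3*k^2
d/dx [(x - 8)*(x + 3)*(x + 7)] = 3*x^2 + 4*x - 59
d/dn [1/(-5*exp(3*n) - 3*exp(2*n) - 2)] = (15*exp(n) + 6)*exp(2*n)/(5*exp(3*n) + 3*exp(2*n) + 2)^2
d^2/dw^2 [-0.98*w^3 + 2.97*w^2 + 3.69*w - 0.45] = 5.94 - 5.88*w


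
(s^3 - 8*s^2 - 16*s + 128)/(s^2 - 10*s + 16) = (s^2 - 16)/(s - 2)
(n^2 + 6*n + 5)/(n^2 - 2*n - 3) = (n + 5)/(n - 3)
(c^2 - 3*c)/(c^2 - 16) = c*(c - 3)/(c^2 - 16)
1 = 1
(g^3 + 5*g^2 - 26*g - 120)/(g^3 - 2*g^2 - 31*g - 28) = (g^2 + g - 30)/(g^2 - 6*g - 7)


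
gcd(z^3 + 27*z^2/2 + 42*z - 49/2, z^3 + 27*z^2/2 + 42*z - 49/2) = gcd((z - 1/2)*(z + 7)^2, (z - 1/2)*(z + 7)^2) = z^3 + 27*z^2/2 + 42*z - 49/2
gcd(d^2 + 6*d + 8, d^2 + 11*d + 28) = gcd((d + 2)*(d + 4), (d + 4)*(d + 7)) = d + 4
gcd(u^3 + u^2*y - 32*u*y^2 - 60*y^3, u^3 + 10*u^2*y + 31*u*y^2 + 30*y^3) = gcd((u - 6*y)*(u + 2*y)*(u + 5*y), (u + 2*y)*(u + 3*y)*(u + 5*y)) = u^2 + 7*u*y + 10*y^2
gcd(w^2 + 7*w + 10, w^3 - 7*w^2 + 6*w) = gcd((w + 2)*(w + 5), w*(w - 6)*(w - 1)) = 1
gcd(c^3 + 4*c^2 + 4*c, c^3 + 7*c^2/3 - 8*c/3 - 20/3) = c^2 + 4*c + 4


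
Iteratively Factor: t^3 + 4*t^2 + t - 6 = (t + 3)*(t^2 + t - 2) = (t + 2)*(t + 3)*(t - 1)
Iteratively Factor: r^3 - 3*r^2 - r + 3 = (r - 3)*(r^2 - 1) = (r - 3)*(r - 1)*(r + 1)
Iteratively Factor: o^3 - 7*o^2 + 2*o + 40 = (o - 5)*(o^2 - 2*o - 8) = (o - 5)*(o + 2)*(o - 4)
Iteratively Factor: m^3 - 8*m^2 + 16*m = (m - 4)*(m^2 - 4*m) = m*(m - 4)*(m - 4)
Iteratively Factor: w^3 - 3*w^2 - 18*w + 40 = (w - 2)*(w^2 - w - 20) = (w - 5)*(w - 2)*(w + 4)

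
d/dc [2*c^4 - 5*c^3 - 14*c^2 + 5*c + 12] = 8*c^3 - 15*c^2 - 28*c + 5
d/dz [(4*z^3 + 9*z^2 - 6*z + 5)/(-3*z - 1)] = 3*(-8*z^3 - 13*z^2 - 6*z + 7)/(9*z^2 + 6*z + 1)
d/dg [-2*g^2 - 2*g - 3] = -4*g - 2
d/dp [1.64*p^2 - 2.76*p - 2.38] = 3.28*p - 2.76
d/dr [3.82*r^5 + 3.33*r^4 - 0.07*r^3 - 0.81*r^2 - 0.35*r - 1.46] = 19.1*r^4 + 13.32*r^3 - 0.21*r^2 - 1.62*r - 0.35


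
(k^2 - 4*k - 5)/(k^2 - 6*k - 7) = (k - 5)/(k - 7)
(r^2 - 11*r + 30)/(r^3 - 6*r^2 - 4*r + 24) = (r - 5)/(r^2 - 4)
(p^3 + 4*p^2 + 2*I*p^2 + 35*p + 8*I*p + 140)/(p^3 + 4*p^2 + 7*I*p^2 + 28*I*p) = (p - 5*I)/p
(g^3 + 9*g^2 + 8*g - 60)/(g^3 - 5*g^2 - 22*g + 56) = (g^2 + 11*g + 30)/(g^2 - 3*g - 28)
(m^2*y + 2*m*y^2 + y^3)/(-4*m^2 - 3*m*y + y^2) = y*(m + y)/(-4*m + y)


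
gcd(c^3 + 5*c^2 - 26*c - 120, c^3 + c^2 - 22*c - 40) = c^2 - c - 20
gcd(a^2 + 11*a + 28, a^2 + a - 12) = a + 4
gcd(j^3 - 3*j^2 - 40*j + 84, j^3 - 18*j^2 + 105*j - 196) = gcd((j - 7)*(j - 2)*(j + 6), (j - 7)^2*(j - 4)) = j - 7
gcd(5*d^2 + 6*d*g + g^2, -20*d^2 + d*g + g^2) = 5*d + g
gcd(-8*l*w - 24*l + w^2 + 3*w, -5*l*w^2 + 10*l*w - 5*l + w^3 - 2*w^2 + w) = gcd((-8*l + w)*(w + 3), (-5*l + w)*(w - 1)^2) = 1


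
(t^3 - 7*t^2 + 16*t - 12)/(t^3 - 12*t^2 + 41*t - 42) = (t - 2)/(t - 7)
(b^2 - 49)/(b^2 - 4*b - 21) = (b + 7)/(b + 3)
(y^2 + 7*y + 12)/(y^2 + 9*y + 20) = (y + 3)/(y + 5)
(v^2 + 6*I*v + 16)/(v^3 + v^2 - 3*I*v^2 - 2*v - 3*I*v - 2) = (v + 8*I)/(v^2 + v*(1 - I) - I)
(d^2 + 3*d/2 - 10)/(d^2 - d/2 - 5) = (d + 4)/(d + 2)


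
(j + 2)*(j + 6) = j^2 + 8*j + 12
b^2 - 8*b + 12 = (b - 6)*(b - 2)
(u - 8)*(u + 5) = u^2 - 3*u - 40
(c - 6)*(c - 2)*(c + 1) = c^3 - 7*c^2 + 4*c + 12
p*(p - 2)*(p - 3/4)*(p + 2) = p^4 - 3*p^3/4 - 4*p^2 + 3*p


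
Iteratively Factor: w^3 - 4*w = (w + 2)*(w^2 - 2*w) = (w - 2)*(w + 2)*(w)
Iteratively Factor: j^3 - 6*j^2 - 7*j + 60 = (j + 3)*(j^2 - 9*j + 20) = (j - 4)*(j + 3)*(j - 5)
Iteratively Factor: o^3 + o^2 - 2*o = (o - 1)*(o^2 + 2*o) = (o - 1)*(o + 2)*(o)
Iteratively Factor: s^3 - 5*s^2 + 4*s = (s - 1)*(s^2 - 4*s) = s*(s - 1)*(s - 4)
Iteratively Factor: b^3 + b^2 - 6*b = (b - 2)*(b^2 + 3*b) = (b - 2)*(b + 3)*(b)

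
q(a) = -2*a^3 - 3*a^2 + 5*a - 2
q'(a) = -6*a^2 - 6*a + 5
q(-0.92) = -7.58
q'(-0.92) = 5.44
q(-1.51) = -9.50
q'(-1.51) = 0.38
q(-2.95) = 8.49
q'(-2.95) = -29.52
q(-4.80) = 126.06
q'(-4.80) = -104.44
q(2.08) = -22.58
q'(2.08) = -33.44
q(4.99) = -300.25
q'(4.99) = -174.34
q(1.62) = -10.28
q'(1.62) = -20.47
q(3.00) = -68.00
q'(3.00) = -67.00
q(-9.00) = 1168.00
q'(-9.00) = -427.00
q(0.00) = -2.00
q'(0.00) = 5.00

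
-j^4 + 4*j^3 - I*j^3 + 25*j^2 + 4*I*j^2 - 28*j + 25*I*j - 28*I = (j - 7)*(j + 4)*(-I*j + 1)*(-I*j + I)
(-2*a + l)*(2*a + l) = -4*a^2 + l^2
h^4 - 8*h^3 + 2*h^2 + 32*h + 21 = (h - 7)*(h - 3)*(h + 1)^2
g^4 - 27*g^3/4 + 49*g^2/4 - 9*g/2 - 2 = (g - 4)*(g - 2)*(g - 1)*(g + 1/4)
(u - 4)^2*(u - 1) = u^3 - 9*u^2 + 24*u - 16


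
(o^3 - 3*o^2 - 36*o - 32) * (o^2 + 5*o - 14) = o^5 + 2*o^4 - 65*o^3 - 170*o^2 + 344*o + 448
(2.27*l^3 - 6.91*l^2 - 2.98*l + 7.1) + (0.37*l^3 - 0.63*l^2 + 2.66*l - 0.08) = 2.64*l^3 - 7.54*l^2 - 0.32*l + 7.02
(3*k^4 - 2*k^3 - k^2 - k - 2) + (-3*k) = 3*k^4 - 2*k^3 - k^2 - 4*k - 2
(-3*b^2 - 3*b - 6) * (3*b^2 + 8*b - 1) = -9*b^4 - 33*b^3 - 39*b^2 - 45*b + 6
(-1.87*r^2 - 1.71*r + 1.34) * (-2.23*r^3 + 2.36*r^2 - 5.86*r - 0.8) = 4.1701*r^5 - 0.5999*r^4 + 3.9344*r^3 + 14.679*r^2 - 6.4844*r - 1.072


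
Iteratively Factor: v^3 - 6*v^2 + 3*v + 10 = (v - 5)*(v^2 - v - 2) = (v - 5)*(v - 2)*(v + 1)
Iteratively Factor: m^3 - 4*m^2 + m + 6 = (m - 3)*(m^2 - m - 2) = (m - 3)*(m - 2)*(m + 1)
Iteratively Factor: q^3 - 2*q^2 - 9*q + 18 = (q - 2)*(q^2 - 9) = (q - 2)*(q + 3)*(q - 3)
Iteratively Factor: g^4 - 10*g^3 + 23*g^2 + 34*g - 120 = (g - 5)*(g^3 - 5*g^2 - 2*g + 24) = (g - 5)*(g - 3)*(g^2 - 2*g - 8) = (g - 5)*(g - 4)*(g - 3)*(g + 2)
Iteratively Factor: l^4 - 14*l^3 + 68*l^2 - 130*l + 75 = (l - 1)*(l^3 - 13*l^2 + 55*l - 75) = (l - 3)*(l - 1)*(l^2 - 10*l + 25) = (l - 5)*(l - 3)*(l - 1)*(l - 5)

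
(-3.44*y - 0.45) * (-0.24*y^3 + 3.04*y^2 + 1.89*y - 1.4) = 0.8256*y^4 - 10.3496*y^3 - 7.8696*y^2 + 3.9655*y + 0.63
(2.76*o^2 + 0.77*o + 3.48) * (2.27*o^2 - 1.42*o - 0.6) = 6.2652*o^4 - 2.1713*o^3 + 5.1502*o^2 - 5.4036*o - 2.088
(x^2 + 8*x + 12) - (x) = x^2 + 7*x + 12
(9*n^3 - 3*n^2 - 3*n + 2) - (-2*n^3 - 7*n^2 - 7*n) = 11*n^3 + 4*n^2 + 4*n + 2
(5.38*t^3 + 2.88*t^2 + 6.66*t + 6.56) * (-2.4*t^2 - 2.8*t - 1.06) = -12.912*t^5 - 21.976*t^4 - 29.7508*t^3 - 37.4448*t^2 - 25.4276*t - 6.9536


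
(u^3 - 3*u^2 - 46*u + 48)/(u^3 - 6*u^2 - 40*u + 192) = (u - 1)/(u - 4)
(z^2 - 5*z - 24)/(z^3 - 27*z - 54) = (z - 8)/(z^2 - 3*z - 18)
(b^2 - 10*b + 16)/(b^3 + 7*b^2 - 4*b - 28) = (b - 8)/(b^2 + 9*b + 14)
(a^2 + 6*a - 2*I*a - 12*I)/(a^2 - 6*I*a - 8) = (a + 6)/(a - 4*I)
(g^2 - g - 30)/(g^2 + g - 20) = (g - 6)/(g - 4)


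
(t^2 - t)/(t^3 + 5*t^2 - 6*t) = 1/(t + 6)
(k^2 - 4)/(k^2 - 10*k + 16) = (k + 2)/(k - 8)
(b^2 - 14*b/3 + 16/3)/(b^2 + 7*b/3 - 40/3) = (b - 2)/(b + 5)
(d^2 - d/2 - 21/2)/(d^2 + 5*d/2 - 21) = (d + 3)/(d + 6)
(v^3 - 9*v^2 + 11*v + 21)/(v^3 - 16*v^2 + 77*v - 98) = (v^2 - 2*v - 3)/(v^2 - 9*v + 14)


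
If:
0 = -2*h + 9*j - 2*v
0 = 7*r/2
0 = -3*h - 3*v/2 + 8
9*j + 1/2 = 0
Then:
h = 67/12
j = -1/18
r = 0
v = -35/6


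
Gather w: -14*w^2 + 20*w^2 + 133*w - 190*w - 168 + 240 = 6*w^2 - 57*w + 72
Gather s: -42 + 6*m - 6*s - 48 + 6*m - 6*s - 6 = 12*m - 12*s - 96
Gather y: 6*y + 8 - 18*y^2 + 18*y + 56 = -18*y^2 + 24*y + 64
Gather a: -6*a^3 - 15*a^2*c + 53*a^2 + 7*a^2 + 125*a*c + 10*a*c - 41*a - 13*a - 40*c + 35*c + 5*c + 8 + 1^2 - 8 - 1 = -6*a^3 + a^2*(60 - 15*c) + a*(135*c - 54)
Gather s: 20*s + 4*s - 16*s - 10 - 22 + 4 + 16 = 8*s - 12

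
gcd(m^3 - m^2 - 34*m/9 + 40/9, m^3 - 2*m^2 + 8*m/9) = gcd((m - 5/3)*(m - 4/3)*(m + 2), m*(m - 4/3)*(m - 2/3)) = m - 4/3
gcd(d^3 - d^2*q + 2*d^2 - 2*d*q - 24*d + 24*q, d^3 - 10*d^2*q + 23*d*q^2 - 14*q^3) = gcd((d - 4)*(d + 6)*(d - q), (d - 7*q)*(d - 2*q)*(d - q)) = -d + q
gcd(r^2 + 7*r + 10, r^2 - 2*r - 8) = r + 2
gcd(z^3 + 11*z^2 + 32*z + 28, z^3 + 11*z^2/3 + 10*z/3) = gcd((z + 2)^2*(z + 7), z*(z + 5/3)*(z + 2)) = z + 2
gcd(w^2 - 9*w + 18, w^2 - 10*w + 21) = w - 3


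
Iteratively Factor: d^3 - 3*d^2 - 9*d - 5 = (d + 1)*(d^2 - 4*d - 5) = (d + 1)^2*(d - 5)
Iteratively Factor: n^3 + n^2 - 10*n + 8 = (n + 4)*(n^2 - 3*n + 2) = (n - 1)*(n + 4)*(n - 2)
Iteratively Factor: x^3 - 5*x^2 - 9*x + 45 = (x + 3)*(x^2 - 8*x + 15) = (x - 5)*(x + 3)*(x - 3)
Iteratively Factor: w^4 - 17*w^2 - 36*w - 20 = (w - 5)*(w^3 + 5*w^2 + 8*w + 4) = (w - 5)*(w + 2)*(w^2 + 3*w + 2) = (w - 5)*(w + 1)*(w + 2)*(w + 2)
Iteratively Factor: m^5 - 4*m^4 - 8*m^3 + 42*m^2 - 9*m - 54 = (m - 2)*(m^4 - 2*m^3 - 12*m^2 + 18*m + 27) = (m - 2)*(m + 1)*(m^3 - 3*m^2 - 9*m + 27) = (m - 3)*(m - 2)*(m + 1)*(m^2 - 9) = (m - 3)^2*(m - 2)*(m + 1)*(m + 3)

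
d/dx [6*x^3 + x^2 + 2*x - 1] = 18*x^2 + 2*x + 2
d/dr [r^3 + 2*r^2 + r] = 3*r^2 + 4*r + 1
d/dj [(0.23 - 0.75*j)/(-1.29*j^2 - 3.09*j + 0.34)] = (-0.9675*j^2 + 0.5934*j + 0.4557)/(1.6641*j^4 + 7.9722*j^3 + 8.6709*j^2 - 2.1012*j + 0.1156)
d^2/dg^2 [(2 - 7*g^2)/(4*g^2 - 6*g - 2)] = 3*(-14*g^3 - 6*g^2 - 12*g + 5)/(8*g^6 - 36*g^5 + 42*g^4 + 9*g^3 - 21*g^2 - 9*g - 1)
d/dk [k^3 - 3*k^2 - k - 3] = 3*k^2 - 6*k - 1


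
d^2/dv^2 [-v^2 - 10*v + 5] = -2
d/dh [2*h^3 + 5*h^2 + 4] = 2*h*(3*h + 5)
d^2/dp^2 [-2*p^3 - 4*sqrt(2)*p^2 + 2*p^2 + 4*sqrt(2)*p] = -12*p - 8*sqrt(2) + 4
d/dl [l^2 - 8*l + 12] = 2*l - 8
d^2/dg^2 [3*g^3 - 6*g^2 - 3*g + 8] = 18*g - 12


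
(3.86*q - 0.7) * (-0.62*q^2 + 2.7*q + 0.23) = -2.3932*q^3 + 10.856*q^2 - 1.0022*q - 0.161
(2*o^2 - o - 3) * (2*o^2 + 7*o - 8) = 4*o^4 + 12*o^3 - 29*o^2 - 13*o + 24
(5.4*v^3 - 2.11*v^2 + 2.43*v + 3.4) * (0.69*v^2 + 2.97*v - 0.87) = 3.726*v^5 + 14.5821*v^4 - 9.288*v^3 + 11.3988*v^2 + 7.9839*v - 2.958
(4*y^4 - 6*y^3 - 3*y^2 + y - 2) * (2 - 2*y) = -8*y^5 + 20*y^4 - 6*y^3 - 8*y^2 + 6*y - 4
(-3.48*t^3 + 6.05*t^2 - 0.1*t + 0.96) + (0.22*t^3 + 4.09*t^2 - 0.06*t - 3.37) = -3.26*t^3 + 10.14*t^2 - 0.16*t - 2.41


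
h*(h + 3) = h^2 + 3*h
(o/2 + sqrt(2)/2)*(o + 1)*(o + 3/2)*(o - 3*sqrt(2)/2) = o^4/2 - sqrt(2)*o^3/4 + 5*o^3/4 - 5*sqrt(2)*o^2/8 - 3*o^2/4 - 15*o/4 - 3*sqrt(2)*o/8 - 9/4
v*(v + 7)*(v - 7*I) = v^3 + 7*v^2 - 7*I*v^2 - 49*I*v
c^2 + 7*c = c*(c + 7)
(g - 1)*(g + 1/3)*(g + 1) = g^3 + g^2/3 - g - 1/3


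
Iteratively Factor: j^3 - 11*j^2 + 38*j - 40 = (j - 4)*(j^2 - 7*j + 10) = (j - 4)*(j - 2)*(j - 5)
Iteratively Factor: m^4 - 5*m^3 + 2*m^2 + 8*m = (m)*(m^3 - 5*m^2 + 2*m + 8) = m*(m - 2)*(m^2 - 3*m - 4) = m*(m - 2)*(m + 1)*(m - 4)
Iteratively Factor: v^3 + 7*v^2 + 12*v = (v + 3)*(v^2 + 4*v) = (v + 3)*(v + 4)*(v)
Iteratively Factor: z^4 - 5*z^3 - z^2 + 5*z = (z - 5)*(z^3 - z) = (z - 5)*(z + 1)*(z^2 - z) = (z - 5)*(z - 1)*(z + 1)*(z)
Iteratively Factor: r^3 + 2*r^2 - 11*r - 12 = (r + 4)*(r^2 - 2*r - 3) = (r + 1)*(r + 4)*(r - 3)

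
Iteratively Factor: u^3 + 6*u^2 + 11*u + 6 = (u + 3)*(u^2 + 3*u + 2) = (u + 1)*(u + 3)*(u + 2)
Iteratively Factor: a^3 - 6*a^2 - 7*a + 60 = (a - 5)*(a^2 - a - 12) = (a - 5)*(a - 4)*(a + 3)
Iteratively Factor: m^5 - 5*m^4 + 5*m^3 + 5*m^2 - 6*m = (m - 3)*(m^4 - 2*m^3 - m^2 + 2*m) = (m - 3)*(m + 1)*(m^3 - 3*m^2 + 2*m) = m*(m - 3)*(m + 1)*(m^2 - 3*m + 2) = m*(m - 3)*(m - 2)*(m + 1)*(m - 1)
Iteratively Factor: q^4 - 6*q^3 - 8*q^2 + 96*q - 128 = (q - 4)*(q^3 - 2*q^2 - 16*q + 32) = (q - 4)^2*(q^2 + 2*q - 8) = (q - 4)^2*(q + 4)*(q - 2)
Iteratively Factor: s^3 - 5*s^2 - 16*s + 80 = (s - 5)*(s^2 - 16) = (s - 5)*(s + 4)*(s - 4)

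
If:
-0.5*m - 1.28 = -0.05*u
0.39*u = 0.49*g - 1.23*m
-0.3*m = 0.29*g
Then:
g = 1.83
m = -1.77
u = 7.89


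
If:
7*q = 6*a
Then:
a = 7*q/6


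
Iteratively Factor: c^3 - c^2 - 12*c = (c - 4)*(c^2 + 3*c) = (c - 4)*(c + 3)*(c)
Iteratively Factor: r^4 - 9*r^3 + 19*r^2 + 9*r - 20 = (r - 1)*(r^3 - 8*r^2 + 11*r + 20) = (r - 1)*(r + 1)*(r^2 - 9*r + 20) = (r - 4)*(r - 1)*(r + 1)*(r - 5)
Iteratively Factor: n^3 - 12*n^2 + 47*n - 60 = (n - 4)*(n^2 - 8*n + 15) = (n - 5)*(n - 4)*(n - 3)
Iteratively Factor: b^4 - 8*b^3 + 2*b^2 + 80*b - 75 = (b - 5)*(b^3 - 3*b^2 - 13*b + 15) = (b - 5)^2*(b^2 + 2*b - 3) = (b - 5)^2*(b - 1)*(b + 3)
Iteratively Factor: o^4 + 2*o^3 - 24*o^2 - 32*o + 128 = (o - 4)*(o^3 + 6*o^2 - 32) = (o - 4)*(o - 2)*(o^2 + 8*o + 16) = (o - 4)*(o - 2)*(o + 4)*(o + 4)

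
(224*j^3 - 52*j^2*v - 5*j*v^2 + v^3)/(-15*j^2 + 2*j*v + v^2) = (224*j^3 - 52*j^2*v - 5*j*v^2 + v^3)/(-15*j^2 + 2*j*v + v^2)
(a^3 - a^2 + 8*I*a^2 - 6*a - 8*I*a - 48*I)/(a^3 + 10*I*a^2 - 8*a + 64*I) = (a^2 - a - 6)/(a^2 + 2*I*a + 8)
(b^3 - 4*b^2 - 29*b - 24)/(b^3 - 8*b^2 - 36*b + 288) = (b^2 + 4*b + 3)/(b^2 - 36)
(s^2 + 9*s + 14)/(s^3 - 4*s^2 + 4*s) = (s^2 + 9*s + 14)/(s*(s^2 - 4*s + 4))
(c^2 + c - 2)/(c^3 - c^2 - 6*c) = (c - 1)/(c*(c - 3))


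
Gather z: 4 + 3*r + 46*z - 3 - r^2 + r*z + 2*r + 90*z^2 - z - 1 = -r^2 + 5*r + 90*z^2 + z*(r + 45)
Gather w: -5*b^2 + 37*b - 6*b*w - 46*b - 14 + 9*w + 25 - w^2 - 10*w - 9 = -5*b^2 - 9*b - w^2 + w*(-6*b - 1) + 2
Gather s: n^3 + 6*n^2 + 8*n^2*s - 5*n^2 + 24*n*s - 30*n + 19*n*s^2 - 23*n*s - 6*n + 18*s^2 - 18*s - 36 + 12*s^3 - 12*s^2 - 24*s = n^3 + n^2 - 36*n + 12*s^3 + s^2*(19*n + 6) + s*(8*n^2 + n - 42) - 36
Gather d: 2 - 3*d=2 - 3*d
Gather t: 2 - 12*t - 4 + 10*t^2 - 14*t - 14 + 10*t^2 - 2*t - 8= 20*t^2 - 28*t - 24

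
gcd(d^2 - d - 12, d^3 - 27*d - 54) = d + 3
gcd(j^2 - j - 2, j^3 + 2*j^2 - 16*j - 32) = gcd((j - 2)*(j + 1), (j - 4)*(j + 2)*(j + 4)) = 1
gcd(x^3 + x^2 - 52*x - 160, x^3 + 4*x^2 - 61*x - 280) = x^2 - 3*x - 40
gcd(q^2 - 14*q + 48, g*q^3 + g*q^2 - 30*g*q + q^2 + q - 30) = 1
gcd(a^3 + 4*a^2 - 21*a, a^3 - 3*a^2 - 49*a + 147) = a^2 + 4*a - 21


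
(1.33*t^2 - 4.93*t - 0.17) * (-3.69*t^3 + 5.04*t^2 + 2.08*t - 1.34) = -4.9077*t^5 + 24.8949*t^4 - 21.4535*t^3 - 12.8934*t^2 + 6.2526*t + 0.2278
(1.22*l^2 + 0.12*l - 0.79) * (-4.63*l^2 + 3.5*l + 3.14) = -5.6486*l^4 + 3.7144*l^3 + 7.9085*l^2 - 2.3882*l - 2.4806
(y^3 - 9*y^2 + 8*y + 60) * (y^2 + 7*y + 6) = y^5 - 2*y^4 - 49*y^3 + 62*y^2 + 468*y + 360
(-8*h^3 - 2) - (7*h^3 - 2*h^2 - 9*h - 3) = -15*h^3 + 2*h^2 + 9*h + 1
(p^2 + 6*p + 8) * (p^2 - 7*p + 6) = p^4 - p^3 - 28*p^2 - 20*p + 48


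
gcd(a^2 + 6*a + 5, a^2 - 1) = a + 1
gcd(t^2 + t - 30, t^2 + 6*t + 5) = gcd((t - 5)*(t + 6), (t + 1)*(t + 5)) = 1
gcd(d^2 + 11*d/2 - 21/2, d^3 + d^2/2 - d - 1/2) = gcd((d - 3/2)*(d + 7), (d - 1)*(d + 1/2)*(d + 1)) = 1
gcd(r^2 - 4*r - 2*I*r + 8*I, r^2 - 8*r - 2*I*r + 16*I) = r - 2*I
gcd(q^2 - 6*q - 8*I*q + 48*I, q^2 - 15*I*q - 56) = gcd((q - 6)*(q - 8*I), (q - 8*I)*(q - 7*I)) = q - 8*I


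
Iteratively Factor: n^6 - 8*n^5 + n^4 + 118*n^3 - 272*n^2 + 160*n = (n + 4)*(n^5 - 12*n^4 + 49*n^3 - 78*n^2 + 40*n) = n*(n + 4)*(n^4 - 12*n^3 + 49*n^2 - 78*n + 40) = n*(n - 5)*(n + 4)*(n^3 - 7*n^2 + 14*n - 8) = n*(n - 5)*(n - 4)*(n + 4)*(n^2 - 3*n + 2) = n*(n - 5)*(n - 4)*(n - 1)*(n + 4)*(n - 2)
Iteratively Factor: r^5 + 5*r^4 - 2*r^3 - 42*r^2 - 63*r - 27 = (r + 3)*(r^4 + 2*r^3 - 8*r^2 - 18*r - 9) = (r + 1)*(r + 3)*(r^3 + r^2 - 9*r - 9) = (r + 1)*(r + 3)^2*(r^2 - 2*r - 3) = (r - 3)*(r + 1)*(r + 3)^2*(r + 1)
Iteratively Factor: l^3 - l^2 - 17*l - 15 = (l + 1)*(l^2 - 2*l - 15) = (l - 5)*(l + 1)*(l + 3)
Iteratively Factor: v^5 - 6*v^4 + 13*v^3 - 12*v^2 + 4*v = (v - 2)*(v^4 - 4*v^3 + 5*v^2 - 2*v) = (v - 2)*(v - 1)*(v^3 - 3*v^2 + 2*v) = (v - 2)^2*(v - 1)*(v^2 - v) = v*(v - 2)^2*(v - 1)*(v - 1)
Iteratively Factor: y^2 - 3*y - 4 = (y + 1)*(y - 4)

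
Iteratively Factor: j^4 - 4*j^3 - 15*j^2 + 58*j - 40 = (j + 4)*(j^3 - 8*j^2 + 17*j - 10) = (j - 1)*(j + 4)*(j^2 - 7*j + 10) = (j - 2)*(j - 1)*(j + 4)*(j - 5)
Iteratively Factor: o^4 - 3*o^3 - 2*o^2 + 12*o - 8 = (o + 2)*(o^3 - 5*o^2 + 8*o - 4) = (o - 2)*(o + 2)*(o^2 - 3*o + 2) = (o - 2)^2*(o + 2)*(o - 1)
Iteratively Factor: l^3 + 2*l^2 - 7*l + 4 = (l + 4)*(l^2 - 2*l + 1) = (l - 1)*(l + 4)*(l - 1)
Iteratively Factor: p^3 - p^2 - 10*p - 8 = (p - 4)*(p^2 + 3*p + 2) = (p - 4)*(p + 1)*(p + 2)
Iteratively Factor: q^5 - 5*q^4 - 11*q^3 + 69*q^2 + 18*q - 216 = (q + 2)*(q^4 - 7*q^3 + 3*q^2 + 63*q - 108) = (q + 2)*(q + 3)*(q^3 - 10*q^2 + 33*q - 36) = (q - 4)*(q + 2)*(q + 3)*(q^2 - 6*q + 9) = (q - 4)*(q - 3)*(q + 2)*(q + 3)*(q - 3)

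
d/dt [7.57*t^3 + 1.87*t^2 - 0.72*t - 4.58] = 22.71*t^2 + 3.74*t - 0.72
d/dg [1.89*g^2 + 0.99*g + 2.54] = 3.78*g + 0.99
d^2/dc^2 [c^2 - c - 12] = 2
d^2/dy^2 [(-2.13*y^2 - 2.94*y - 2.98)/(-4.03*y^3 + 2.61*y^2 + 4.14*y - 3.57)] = (69.186234*y^6 + 286.489476*y^5 + 608.455848*y^4 - 838.408626*y^3 - 565.00983*y^2 + 100.323432*y + 298.884006)/(65.450827*y^9 - 127.166247*y^8 - 119.353689*y^7 + 417.43503*y^6 - 102.690504*y^5 - 418.621041*y^4 + 314.579565*y^3 + 83.772549*y^2 - 158.291658*y + 45.499293)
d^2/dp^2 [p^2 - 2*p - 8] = 2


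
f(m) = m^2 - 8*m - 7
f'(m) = 2*m - 8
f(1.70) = -17.71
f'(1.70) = -4.60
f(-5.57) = 68.58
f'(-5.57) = -19.14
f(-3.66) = 35.68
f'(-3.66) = -15.32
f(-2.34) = 17.20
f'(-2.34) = -12.68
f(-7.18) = 101.99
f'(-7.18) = -22.36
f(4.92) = -22.15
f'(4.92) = 1.84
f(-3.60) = 34.76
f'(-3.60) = -15.20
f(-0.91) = 1.11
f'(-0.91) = -9.82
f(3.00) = -22.00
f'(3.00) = -2.00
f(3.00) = -22.00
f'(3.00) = -2.00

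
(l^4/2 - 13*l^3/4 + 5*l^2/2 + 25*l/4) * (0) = 0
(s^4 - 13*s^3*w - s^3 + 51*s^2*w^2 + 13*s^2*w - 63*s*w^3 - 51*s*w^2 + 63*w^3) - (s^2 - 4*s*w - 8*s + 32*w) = s^4 - 13*s^3*w - s^3 + 51*s^2*w^2 + 13*s^2*w - s^2 - 63*s*w^3 - 51*s*w^2 + 4*s*w + 8*s + 63*w^3 - 32*w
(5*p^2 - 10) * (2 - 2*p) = -10*p^3 + 10*p^2 + 20*p - 20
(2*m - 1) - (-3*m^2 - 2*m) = 3*m^2 + 4*m - 1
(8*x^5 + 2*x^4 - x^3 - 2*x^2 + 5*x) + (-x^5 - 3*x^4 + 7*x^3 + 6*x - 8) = 7*x^5 - x^4 + 6*x^3 - 2*x^2 + 11*x - 8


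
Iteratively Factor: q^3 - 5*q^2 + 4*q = (q)*(q^2 - 5*q + 4) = q*(q - 1)*(q - 4)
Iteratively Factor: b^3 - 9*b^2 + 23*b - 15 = (b - 1)*(b^2 - 8*b + 15) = (b - 5)*(b - 1)*(b - 3)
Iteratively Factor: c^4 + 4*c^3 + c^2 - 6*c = (c + 3)*(c^3 + c^2 - 2*c) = (c - 1)*(c + 3)*(c^2 + 2*c) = c*(c - 1)*(c + 3)*(c + 2)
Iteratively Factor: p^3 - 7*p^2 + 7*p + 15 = (p - 3)*(p^2 - 4*p - 5) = (p - 3)*(p + 1)*(p - 5)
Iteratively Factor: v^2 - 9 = (v + 3)*(v - 3)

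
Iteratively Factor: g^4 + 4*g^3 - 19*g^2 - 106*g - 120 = (g + 2)*(g^3 + 2*g^2 - 23*g - 60) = (g + 2)*(g + 3)*(g^2 - g - 20) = (g + 2)*(g + 3)*(g + 4)*(g - 5)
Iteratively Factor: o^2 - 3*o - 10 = (o - 5)*(o + 2)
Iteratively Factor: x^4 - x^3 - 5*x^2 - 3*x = (x)*(x^3 - x^2 - 5*x - 3) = x*(x - 3)*(x^2 + 2*x + 1) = x*(x - 3)*(x + 1)*(x + 1)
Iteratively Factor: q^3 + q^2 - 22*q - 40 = (q + 4)*(q^2 - 3*q - 10) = (q + 2)*(q + 4)*(q - 5)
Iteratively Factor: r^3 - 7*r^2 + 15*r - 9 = (r - 3)*(r^2 - 4*r + 3) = (r - 3)^2*(r - 1)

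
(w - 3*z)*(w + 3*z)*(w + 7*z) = w^3 + 7*w^2*z - 9*w*z^2 - 63*z^3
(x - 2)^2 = x^2 - 4*x + 4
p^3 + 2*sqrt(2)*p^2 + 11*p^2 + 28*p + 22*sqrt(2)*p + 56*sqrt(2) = (p + 4)*(p + 7)*(p + 2*sqrt(2))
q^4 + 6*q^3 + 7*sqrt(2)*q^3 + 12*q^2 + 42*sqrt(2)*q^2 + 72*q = q*(q + 6)*(q + sqrt(2))*(q + 6*sqrt(2))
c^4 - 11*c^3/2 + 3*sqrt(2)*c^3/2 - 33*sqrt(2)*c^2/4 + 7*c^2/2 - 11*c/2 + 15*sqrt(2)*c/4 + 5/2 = (c - 5)*(c - 1/2)*(c + sqrt(2)/2)*(c + sqrt(2))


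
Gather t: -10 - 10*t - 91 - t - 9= -11*t - 110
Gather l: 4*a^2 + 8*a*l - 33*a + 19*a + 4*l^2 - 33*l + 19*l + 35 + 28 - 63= 4*a^2 - 14*a + 4*l^2 + l*(8*a - 14)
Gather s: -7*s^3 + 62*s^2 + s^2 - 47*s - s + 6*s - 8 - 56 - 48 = -7*s^3 + 63*s^2 - 42*s - 112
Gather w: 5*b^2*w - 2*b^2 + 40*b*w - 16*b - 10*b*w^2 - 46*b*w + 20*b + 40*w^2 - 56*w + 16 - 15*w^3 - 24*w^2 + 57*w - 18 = -2*b^2 + 4*b - 15*w^3 + w^2*(16 - 10*b) + w*(5*b^2 - 6*b + 1) - 2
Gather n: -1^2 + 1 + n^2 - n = n^2 - n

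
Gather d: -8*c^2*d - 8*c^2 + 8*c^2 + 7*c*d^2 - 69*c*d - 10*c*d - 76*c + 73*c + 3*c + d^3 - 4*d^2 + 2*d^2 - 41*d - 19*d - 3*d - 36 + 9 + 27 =d^3 + d^2*(7*c - 2) + d*(-8*c^2 - 79*c - 63)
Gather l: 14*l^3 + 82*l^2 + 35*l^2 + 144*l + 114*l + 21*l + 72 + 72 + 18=14*l^3 + 117*l^2 + 279*l + 162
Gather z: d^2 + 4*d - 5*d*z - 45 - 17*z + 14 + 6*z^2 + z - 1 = d^2 + 4*d + 6*z^2 + z*(-5*d - 16) - 32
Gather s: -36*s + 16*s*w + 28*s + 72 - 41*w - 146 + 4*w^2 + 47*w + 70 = s*(16*w - 8) + 4*w^2 + 6*w - 4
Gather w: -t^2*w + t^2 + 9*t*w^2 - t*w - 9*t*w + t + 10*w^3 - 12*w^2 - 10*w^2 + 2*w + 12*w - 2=t^2 + t + 10*w^3 + w^2*(9*t - 22) + w*(-t^2 - 10*t + 14) - 2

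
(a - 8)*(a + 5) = a^2 - 3*a - 40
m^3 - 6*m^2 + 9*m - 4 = (m - 4)*(m - 1)^2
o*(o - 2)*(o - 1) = o^3 - 3*o^2 + 2*o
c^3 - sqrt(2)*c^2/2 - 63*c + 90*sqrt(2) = (c - 5*sqrt(2))*(c - 3*sqrt(2)/2)*(c + 6*sqrt(2))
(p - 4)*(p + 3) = p^2 - p - 12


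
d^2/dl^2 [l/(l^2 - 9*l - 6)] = 2*(-l*(2*l - 9)^2 + 3*(3 - l)*(-l^2 + 9*l + 6))/(-l^2 + 9*l + 6)^3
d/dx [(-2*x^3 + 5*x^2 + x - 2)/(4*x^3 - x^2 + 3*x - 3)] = (-18*x^4 - 20*x^3 + 58*x^2 - 34*x + 3)/(16*x^6 - 8*x^5 + 25*x^4 - 30*x^3 + 15*x^2 - 18*x + 9)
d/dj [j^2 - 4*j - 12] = 2*j - 4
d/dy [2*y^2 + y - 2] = 4*y + 1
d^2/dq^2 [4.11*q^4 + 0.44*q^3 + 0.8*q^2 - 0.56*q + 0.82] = 49.32*q^2 + 2.64*q + 1.6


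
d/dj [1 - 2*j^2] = -4*j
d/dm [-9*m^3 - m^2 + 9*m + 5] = -27*m^2 - 2*m + 9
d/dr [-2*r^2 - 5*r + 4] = -4*r - 5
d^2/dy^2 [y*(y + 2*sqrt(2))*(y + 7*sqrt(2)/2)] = 6*y + 11*sqrt(2)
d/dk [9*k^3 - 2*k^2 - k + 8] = 27*k^2 - 4*k - 1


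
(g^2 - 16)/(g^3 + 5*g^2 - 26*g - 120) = (g - 4)/(g^2 + g - 30)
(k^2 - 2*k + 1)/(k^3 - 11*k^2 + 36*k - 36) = (k^2 - 2*k + 1)/(k^3 - 11*k^2 + 36*k - 36)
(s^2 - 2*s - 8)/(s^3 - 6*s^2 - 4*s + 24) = (s - 4)/(s^2 - 8*s + 12)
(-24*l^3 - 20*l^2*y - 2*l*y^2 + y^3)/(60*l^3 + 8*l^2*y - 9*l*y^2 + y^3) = (2*l + y)/(-5*l + y)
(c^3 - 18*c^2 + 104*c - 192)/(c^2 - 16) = (c^2 - 14*c + 48)/(c + 4)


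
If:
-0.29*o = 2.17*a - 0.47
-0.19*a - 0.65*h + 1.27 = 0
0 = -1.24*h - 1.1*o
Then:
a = 0.49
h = 1.81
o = -2.04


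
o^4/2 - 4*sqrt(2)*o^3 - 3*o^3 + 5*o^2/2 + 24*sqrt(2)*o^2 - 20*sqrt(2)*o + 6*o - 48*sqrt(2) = (o/2 + 1/2)*(o - 4)*(o - 3)*(o - 8*sqrt(2))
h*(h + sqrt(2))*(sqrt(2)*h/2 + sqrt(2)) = sqrt(2)*h^3/2 + h^2 + sqrt(2)*h^2 + 2*h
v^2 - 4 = (v - 2)*(v + 2)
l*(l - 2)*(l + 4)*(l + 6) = l^4 + 8*l^3 + 4*l^2 - 48*l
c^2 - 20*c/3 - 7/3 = (c - 7)*(c + 1/3)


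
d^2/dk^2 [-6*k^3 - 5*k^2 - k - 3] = -36*k - 10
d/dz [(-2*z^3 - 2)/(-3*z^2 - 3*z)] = 2/3 - 2/(3*z^2)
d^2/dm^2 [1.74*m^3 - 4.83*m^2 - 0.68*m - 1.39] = 10.44*m - 9.66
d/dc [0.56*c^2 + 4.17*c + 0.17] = 1.12*c + 4.17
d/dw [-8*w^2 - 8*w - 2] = -16*w - 8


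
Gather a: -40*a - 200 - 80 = -40*a - 280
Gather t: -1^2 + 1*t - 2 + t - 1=2*t - 4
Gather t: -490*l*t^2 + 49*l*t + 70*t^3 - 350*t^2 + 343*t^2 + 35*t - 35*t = 49*l*t + 70*t^3 + t^2*(-490*l - 7)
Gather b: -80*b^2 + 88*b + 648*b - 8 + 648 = -80*b^2 + 736*b + 640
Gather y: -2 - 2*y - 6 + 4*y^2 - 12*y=4*y^2 - 14*y - 8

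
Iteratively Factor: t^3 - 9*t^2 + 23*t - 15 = (t - 3)*(t^2 - 6*t + 5) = (t - 5)*(t - 3)*(t - 1)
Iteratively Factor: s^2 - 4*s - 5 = (s - 5)*(s + 1)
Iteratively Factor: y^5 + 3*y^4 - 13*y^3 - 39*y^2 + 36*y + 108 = (y + 3)*(y^4 - 13*y^2 + 36) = (y + 2)*(y + 3)*(y^3 - 2*y^2 - 9*y + 18) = (y - 3)*(y + 2)*(y + 3)*(y^2 + y - 6) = (y - 3)*(y - 2)*(y + 2)*(y + 3)*(y + 3)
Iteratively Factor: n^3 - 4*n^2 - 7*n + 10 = (n + 2)*(n^2 - 6*n + 5) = (n - 1)*(n + 2)*(n - 5)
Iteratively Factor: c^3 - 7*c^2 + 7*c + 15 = (c - 3)*(c^2 - 4*c - 5) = (c - 3)*(c + 1)*(c - 5)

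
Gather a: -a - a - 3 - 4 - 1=-2*a - 8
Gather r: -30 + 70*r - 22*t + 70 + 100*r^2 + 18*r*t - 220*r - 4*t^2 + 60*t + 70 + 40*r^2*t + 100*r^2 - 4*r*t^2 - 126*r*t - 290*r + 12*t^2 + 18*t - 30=r^2*(40*t + 200) + r*(-4*t^2 - 108*t - 440) + 8*t^2 + 56*t + 80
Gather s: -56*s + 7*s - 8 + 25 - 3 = 14 - 49*s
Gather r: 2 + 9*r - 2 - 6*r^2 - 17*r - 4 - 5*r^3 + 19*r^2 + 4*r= -5*r^3 + 13*r^2 - 4*r - 4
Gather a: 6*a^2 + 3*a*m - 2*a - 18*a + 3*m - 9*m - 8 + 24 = 6*a^2 + a*(3*m - 20) - 6*m + 16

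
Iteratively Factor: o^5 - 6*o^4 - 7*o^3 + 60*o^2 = (o - 5)*(o^4 - o^3 - 12*o^2) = o*(o - 5)*(o^3 - o^2 - 12*o) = o^2*(o - 5)*(o^2 - o - 12) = o^2*(o - 5)*(o - 4)*(o + 3)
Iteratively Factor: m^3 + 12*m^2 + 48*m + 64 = (m + 4)*(m^2 + 8*m + 16) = (m + 4)^2*(m + 4)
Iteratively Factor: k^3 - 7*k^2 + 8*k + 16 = (k - 4)*(k^2 - 3*k - 4) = (k - 4)*(k + 1)*(k - 4)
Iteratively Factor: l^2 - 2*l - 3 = (l + 1)*(l - 3)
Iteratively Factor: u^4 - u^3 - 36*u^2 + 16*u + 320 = (u - 4)*(u^3 + 3*u^2 - 24*u - 80) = (u - 4)*(u + 4)*(u^2 - u - 20) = (u - 4)*(u + 4)^2*(u - 5)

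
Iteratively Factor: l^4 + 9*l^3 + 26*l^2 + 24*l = (l + 2)*(l^3 + 7*l^2 + 12*l) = (l + 2)*(l + 4)*(l^2 + 3*l) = l*(l + 2)*(l + 4)*(l + 3)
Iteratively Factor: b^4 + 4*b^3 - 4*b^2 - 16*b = (b)*(b^3 + 4*b^2 - 4*b - 16) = b*(b - 2)*(b^2 + 6*b + 8) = b*(b - 2)*(b + 4)*(b + 2)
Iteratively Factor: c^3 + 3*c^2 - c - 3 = (c + 3)*(c^2 - 1) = (c - 1)*(c + 3)*(c + 1)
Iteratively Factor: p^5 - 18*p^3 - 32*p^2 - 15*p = (p)*(p^4 - 18*p^2 - 32*p - 15) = p*(p + 1)*(p^3 - p^2 - 17*p - 15) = p*(p + 1)*(p + 3)*(p^2 - 4*p - 5) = p*(p - 5)*(p + 1)*(p + 3)*(p + 1)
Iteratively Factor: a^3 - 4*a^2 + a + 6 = (a - 2)*(a^2 - 2*a - 3) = (a - 2)*(a + 1)*(a - 3)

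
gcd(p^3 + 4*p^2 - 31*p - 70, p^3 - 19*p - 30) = p^2 - 3*p - 10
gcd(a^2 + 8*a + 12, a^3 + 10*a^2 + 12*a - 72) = a + 6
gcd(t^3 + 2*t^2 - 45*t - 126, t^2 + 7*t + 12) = t + 3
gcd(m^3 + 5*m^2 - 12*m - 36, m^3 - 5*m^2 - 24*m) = 1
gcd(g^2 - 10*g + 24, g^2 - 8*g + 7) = 1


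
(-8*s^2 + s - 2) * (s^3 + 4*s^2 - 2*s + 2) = -8*s^5 - 31*s^4 + 18*s^3 - 26*s^2 + 6*s - 4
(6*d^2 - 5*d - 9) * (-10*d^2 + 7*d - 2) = -60*d^4 + 92*d^3 + 43*d^2 - 53*d + 18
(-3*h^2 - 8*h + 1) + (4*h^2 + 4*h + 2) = h^2 - 4*h + 3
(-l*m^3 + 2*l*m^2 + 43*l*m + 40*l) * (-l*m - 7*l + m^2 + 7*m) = l^2*m^4 + 5*l^2*m^3 - 57*l^2*m^2 - 341*l^2*m - 280*l^2 - l*m^5 - 5*l*m^4 + 57*l*m^3 + 341*l*m^2 + 280*l*m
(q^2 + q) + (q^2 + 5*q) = 2*q^2 + 6*q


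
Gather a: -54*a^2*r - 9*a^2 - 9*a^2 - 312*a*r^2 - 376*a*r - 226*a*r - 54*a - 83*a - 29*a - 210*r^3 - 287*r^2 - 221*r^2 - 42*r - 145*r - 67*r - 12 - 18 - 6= a^2*(-54*r - 18) + a*(-312*r^2 - 602*r - 166) - 210*r^3 - 508*r^2 - 254*r - 36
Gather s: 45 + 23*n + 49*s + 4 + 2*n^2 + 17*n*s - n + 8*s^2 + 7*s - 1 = 2*n^2 + 22*n + 8*s^2 + s*(17*n + 56) + 48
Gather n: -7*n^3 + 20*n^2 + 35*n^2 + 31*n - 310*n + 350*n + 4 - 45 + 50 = -7*n^3 + 55*n^2 + 71*n + 9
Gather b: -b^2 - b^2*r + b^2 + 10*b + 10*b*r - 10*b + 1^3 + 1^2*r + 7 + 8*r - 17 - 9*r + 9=-b^2*r + 10*b*r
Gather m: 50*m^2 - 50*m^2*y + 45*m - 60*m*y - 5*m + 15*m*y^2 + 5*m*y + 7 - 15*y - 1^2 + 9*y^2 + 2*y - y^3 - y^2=m^2*(50 - 50*y) + m*(15*y^2 - 55*y + 40) - y^3 + 8*y^2 - 13*y + 6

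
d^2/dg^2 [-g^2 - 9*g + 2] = -2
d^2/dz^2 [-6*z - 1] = 0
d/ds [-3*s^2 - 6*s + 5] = -6*s - 6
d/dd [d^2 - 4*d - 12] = 2*d - 4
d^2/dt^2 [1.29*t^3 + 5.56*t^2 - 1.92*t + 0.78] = 7.74*t + 11.12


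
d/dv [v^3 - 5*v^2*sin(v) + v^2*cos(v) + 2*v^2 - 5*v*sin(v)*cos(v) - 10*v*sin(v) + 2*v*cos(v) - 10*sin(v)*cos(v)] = -v^2*sin(v) - 5*v^2*cos(v) + 3*v^2 - 12*v*sin(v) - 8*v*cos(v) - 5*v*cos(2*v) + 4*v - 10*sin(v) - 5*sin(2*v)/2 + 2*cos(v) - 10*cos(2*v)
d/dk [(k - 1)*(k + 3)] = 2*k + 2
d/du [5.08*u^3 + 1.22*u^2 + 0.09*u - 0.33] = 15.24*u^2 + 2.44*u + 0.09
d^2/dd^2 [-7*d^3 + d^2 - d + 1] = 2 - 42*d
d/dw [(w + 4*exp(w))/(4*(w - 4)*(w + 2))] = (w^2*exp(w) - w^2/4 - 4*w*exp(w) - 6*exp(w) - 2)/(w^4 - 4*w^3 - 12*w^2 + 32*w + 64)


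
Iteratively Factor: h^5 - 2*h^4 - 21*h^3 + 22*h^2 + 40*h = (h + 4)*(h^4 - 6*h^3 + 3*h^2 + 10*h) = (h - 5)*(h + 4)*(h^3 - h^2 - 2*h) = (h - 5)*(h - 2)*(h + 4)*(h^2 + h) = h*(h - 5)*(h - 2)*(h + 4)*(h + 1)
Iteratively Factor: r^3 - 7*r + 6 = (r + 3)*(r^2 - 3*r + 2) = (r - 2)*(r + 3)*(r - 1)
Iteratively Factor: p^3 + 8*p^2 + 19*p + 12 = (p + 1)*(p^2 + 7*p + 12) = (p + 1)*(p + 3)*(p + 4)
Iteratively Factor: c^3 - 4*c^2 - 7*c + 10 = (c + 2)*(c^2 - 6*c + 5) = (c - 1)*(c + 2)*(c - 5)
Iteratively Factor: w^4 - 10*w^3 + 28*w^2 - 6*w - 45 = (w - 3)*(w^3 - 7*w^2 + 7*w + 15) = (w - 3)*(w + 1)*(w^2 - 8*w + 15) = (w - 3)^2*(w + 1)*(w - 5)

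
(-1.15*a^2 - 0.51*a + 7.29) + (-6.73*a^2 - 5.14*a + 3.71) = -7.88*a^2 - 5.65*a + 11.0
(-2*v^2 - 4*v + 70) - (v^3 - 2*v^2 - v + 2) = -v^3 - 3*v + 68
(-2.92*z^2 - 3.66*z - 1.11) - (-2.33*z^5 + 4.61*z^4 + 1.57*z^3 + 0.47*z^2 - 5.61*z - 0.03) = 2.33*z^5 - 4.61*z^4 - 1.57*z^3 - 3.39*z^2 + 1.95*z - 1.08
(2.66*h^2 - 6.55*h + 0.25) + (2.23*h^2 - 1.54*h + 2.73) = 4.89*h^2 - 8.09*h + 2.98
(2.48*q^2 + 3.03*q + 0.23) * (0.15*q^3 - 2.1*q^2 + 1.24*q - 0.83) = 0.372*q^5 - 4.7535*q^4 - 3.2533*q^3 + 1.2158*q^2 - 2.2297*q - 0.1909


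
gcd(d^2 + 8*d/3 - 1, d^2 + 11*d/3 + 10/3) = 1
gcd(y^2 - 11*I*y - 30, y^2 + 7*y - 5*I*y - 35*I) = y - 5*I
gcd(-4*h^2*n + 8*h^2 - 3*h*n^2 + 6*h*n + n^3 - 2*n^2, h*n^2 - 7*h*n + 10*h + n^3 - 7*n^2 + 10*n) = h*n - 2*h + n^2 - 2*n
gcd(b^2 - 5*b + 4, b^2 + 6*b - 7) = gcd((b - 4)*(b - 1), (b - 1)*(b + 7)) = b - 1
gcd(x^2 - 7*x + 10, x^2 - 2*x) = x - 2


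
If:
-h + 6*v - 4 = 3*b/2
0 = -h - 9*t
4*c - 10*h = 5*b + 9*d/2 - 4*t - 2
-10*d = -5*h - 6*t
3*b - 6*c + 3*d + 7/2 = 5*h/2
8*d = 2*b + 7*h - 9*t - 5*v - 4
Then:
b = -174368/2601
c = -375067/10404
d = 1950/289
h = 4500/289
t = -500/289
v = -35108/2601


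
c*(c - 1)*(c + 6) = c^3 + 5*c^2 - 6*c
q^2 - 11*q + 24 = (q - 8)*(q - 3)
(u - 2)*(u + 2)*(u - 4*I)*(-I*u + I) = -I*u^4 - 4*u^3 + I*u^3 + 4*u^2 + 4*I*u^2 + 16*u - 4*I*u - 16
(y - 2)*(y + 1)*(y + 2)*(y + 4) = y^4 + 5*y^3 - 20*y - 16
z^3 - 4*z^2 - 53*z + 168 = (z - 8)*(z - 3)*(z + 7)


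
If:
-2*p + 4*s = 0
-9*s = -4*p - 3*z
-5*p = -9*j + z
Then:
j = 31*z/9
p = 6*z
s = 3*z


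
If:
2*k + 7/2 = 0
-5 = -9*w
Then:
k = -7/4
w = 5/9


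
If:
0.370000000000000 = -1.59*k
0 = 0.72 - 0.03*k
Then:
No Solution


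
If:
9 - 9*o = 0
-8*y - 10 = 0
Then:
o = 1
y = -5/4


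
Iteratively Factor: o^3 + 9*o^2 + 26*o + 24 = (o + 4)*(o^2 + 5*o + 6) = (o + 2)*(o + 4)*(o + 3)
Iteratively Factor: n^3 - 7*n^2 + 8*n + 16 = (n + 1)*(n^2 - 8*n + 16) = (n - 4)*(n + 1)*(n - 4)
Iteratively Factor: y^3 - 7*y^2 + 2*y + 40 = (y + 2)*(y^2 - 9*y + 20) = (y - 5)*(y + 2)*(y - 4)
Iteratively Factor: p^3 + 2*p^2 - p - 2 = (p - 1)*(p^2 + 3*p + 2) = (p - 1)*(p + 1)*(p + 2)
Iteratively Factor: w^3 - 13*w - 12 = (w + 3)*(w^2 - 3*w - 4) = (w + 1)*(w + 3)*(w - 4)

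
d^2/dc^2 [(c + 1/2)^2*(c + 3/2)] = 6*c + 5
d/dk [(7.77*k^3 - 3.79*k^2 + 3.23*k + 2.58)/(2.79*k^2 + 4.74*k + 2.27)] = (21.6783*k^4 + 73.6596*k^3 + 25.9374*k^2 - 31.603*k - 4.8971)/(7.7841*k^4 + 26.4492*k^3 + 35.1342*k^2 + 21.5196*k + 5.1529)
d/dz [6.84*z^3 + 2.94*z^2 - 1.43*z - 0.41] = 20.52*z^2 + 5.88*z - 1.43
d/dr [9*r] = 9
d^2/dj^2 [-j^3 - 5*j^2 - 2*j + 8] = -6*j - 10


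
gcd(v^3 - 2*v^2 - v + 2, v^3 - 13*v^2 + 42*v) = 1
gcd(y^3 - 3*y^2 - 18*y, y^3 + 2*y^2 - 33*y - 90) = y^2 - 3*y - 18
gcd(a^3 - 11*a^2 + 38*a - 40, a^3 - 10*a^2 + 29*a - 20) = a^2 - 9*a + 20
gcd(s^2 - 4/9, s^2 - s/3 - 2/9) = s - 2/3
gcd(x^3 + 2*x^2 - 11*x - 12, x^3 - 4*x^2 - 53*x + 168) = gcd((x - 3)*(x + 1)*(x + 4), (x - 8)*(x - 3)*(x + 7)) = x - 3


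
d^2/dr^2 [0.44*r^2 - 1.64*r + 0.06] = 0.880000000000000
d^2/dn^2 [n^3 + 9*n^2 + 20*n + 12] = 6*n + 18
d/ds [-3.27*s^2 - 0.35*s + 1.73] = -6.54*s - 0.35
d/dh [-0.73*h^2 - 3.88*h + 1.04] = -1.46*h - 3.88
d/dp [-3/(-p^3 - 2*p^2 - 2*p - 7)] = 3*(-3*p^2 - 4*p - 2)/(p^3 + 2*p^2 + 2*p + 7)^2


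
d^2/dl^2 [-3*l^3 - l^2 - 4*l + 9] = -18*l - 2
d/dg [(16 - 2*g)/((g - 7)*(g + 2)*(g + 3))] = 4*(g^3 - 13*g^2 + 16*g + 137)/(g^6 - 4*g^5 - 54*g^4 + 32*g^3 + 1009*g^2 + 2436*g + 1764)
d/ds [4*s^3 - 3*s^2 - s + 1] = 12*s^2 - 6*s - 1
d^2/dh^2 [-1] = 0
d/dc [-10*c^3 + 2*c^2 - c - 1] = -30*c^2 + 4*c - 1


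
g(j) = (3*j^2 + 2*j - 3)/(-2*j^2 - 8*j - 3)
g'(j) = (4*j + 8)*(3*j^2 + 2*j - 3)/(-2*j^2 - 8*j - 3)^2 + (6*j + 2)/(-2*j^2 - 8*j - 3)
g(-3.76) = -26.68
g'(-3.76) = -139.97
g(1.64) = -0.39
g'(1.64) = -0.29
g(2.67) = -0.61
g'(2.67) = -0.17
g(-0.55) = -4.02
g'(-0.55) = -30.93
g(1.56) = -0.36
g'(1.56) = -0.30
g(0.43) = 0.23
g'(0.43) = -1.00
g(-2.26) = 1.60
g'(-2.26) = -2.72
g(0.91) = -0.11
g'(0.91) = -0.52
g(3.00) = -0.67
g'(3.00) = -0.15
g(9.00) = -1.09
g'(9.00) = -0.03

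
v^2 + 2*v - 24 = (v - 4)*(v + 6)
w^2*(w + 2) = w^3 + 2*w^2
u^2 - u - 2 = (u - 2)*(u + 1)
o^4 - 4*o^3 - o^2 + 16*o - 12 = (o - 3)*(o - 2)*(o - 1)*(o + 2)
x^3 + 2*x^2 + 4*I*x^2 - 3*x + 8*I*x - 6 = (x + 2)*(x + I)*(x + 3*I)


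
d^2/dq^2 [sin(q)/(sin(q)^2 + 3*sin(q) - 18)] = (-sin(q)^5 + 3*sin(q)^4 - 106*sin(q)^3 - 54*sin(q)^2 - 216*sin(q) + 108)/((sin(q) - 3)^3*(sin(q) + 6)^3)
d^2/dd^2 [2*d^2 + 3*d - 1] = 4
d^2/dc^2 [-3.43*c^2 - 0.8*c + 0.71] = -6.86000000000000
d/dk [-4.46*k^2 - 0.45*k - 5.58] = -8.92*k - 0.45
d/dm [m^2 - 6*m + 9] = 2*m - 6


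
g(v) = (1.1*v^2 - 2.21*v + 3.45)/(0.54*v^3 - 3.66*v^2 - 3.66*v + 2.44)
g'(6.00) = -0.58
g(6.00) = -0.86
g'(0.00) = 1.22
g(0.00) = 1.41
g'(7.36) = -27.22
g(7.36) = -6.26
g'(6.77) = -2.17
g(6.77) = -1.73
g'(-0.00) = 1.22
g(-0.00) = 1.41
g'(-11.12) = -0.01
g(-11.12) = -0.14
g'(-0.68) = -2.41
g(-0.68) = 1.78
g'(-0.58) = -1.63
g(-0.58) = 1.58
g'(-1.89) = -2.54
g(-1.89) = -1.57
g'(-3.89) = -0.13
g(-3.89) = -0.41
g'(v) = (2.2*v - 2.21)/(0.54*v^3 - 3.66*v^2 - 3.66*v + 2.44) + (-1.62*v^2 + 7.32*v + 3.66)*(1.1*v^2 - 2.21*v + 3.45)/(0.54*v^3 - 3.66*v^2 - 3.66*v + 2.44)^2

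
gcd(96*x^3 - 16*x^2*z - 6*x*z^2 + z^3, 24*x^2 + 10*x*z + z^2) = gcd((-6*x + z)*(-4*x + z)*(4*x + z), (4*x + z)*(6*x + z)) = 4*x + z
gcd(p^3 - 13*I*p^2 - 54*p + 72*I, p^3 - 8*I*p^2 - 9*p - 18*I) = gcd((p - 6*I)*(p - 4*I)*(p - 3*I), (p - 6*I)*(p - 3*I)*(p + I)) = p^2 - 9*I*p - 18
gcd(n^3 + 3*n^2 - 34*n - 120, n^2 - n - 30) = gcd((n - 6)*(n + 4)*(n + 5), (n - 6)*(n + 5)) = n^2 - n - 30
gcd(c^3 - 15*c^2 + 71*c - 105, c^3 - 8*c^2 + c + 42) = c^2 - 10*c + 21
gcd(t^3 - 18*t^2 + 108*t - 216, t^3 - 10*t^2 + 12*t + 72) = t^2 - 12*t + 36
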